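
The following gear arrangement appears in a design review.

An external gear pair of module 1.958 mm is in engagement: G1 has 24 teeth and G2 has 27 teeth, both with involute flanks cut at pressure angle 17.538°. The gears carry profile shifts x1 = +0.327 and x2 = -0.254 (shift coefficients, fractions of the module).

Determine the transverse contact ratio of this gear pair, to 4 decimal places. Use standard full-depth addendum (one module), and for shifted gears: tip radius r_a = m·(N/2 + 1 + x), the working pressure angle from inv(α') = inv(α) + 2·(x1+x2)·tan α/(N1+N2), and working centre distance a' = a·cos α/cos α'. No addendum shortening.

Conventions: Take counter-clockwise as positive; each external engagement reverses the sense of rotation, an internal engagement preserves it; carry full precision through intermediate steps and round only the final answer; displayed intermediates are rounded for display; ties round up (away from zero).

recognized (one external pair, fixed centres): single-mesh tooth geometry, m = 1.958, N1 = 24, N2 = 27
base radii: r_b1 = 22.403843, r_b2 = 25.204323
tip radii: r_a1 = 26.094266, r_a2 = 27.893668
inv(α') = inv(17.538°) + 2·(+0.327-0.254)·tan α/(24+27) = 0.01083696  ⇒  α' = 18.04143°
a' = a·cos α / cos α' = 49.9290·cos 17.538°/cos 18.04143° = 50.069965
action lengths: √(r_a1²−r_b1²) = 13.378287, √(r_a2²−r_b2²) = 11.949846
base pitch p_b = π·m·cos α = 5.865312
CR = (13.378287 + 11.949846 − 50.069965·sin 18.04143°)/5.865312 = 1.674460
contact ratio ≈ 1.6745

1.6745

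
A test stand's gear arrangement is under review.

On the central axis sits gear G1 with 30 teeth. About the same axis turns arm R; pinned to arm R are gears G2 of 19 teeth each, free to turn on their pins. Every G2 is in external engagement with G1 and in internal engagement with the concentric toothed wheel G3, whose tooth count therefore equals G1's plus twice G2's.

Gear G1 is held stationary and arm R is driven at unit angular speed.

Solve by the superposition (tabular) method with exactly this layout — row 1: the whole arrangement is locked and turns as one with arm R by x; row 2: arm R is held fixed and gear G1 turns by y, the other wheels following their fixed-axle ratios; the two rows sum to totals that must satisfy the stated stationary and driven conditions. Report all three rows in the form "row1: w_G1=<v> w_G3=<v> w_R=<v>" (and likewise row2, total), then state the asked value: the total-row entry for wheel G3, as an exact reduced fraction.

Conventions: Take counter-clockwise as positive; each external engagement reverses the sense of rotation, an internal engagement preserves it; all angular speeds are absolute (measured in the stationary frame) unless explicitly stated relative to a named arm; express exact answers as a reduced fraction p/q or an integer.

class = planetary set [G3 = 30+2·19 = 68; Willis about the carrier]
row 1: whole set turns with the arm by x
superposition row 2 [arm held]: sun y, ring −(30/68)·y, arm 0
boundary: total ω_sun = x + y = 0 and total ω_arm = x = 1  ⇒  y = -1, x = 1
row 2 ring = −(30/68)·(-1) = 15/34
totals (row 1 + row 2): sun 1 + (-1) = 0, ring 1 + 15/34 = 49/34, arm 1 + 0 = 1
asked cell (total, ring) = 49/34

row1: w_G1=1 w_G3=1 w_R=1
row2: w_G1=-1 w_G3=15/34 w_R=0
total: w_G1=0 w_G3=49/34 w_R=1
asked value: 49/34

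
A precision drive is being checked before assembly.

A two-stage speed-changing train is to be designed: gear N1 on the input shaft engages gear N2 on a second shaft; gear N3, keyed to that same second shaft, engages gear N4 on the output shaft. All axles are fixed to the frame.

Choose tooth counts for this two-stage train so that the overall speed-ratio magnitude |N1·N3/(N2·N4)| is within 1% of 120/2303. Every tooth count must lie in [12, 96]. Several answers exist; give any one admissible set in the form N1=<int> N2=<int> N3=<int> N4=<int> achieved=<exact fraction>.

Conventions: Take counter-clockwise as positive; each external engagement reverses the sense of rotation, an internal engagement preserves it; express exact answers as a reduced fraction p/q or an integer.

class = fixed-axis compound train [2-stage, 120/2303 wanted]
target = 120/2303 in lowest terms: an exact hit needs N1·N3 = k·120 and N2·N4 = k·2303 for one integer k, every count in [12, 96]; additionally prefer no 1:1 stage (N1 ≠ N2, N3 ≠ N4)
k = 1: no 1:1-free in-range split of k·120 and k·2303 into factor pairs; take k = 2
k = 2: N1·N3 = 240 = 12·20, N2·N4 = 4606 = 49·94
achieved = 12·20/(49·94) = 120/2303; |achieved − target| = 0 ≤ 6/11515 ✓

N1=12 N2=49 N3=20 N4=94 achieved=120/2303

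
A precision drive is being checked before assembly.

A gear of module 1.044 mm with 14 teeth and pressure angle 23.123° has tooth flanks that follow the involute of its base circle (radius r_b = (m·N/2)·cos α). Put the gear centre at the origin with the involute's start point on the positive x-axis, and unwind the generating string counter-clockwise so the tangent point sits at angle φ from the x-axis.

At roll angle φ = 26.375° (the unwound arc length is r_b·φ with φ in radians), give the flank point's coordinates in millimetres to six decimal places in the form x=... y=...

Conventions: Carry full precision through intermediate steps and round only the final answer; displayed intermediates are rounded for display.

x=7.395716 y=0.213937

topology: single-mesh involute geometry — m = 1.044, N = 14
pitch radius r_p = m·N/2 = 1.044·14/2 = 7.308000
base radius r_b = r_p·cos α = 7.308000·cos 23.123° = 6.720904
roll angle φ = 26.375° = 0.46033059 rad
x = r_b·(cos φ + φ·sin φ) = 7.395716
y = r_b·(sin φ − φ·cos φ) = 0.213937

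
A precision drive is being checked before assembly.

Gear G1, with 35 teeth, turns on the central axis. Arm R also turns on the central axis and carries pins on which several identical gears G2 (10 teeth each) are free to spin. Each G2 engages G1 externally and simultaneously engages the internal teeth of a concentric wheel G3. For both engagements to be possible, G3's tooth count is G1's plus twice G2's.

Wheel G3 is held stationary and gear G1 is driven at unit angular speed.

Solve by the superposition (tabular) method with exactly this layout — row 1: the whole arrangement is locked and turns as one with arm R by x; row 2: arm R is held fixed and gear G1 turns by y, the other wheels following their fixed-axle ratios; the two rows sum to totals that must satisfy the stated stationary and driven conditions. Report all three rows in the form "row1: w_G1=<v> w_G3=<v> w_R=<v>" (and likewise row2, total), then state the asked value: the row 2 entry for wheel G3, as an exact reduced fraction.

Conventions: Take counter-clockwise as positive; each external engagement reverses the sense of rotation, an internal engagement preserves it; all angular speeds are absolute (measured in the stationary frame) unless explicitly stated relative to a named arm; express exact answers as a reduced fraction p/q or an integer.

row1: w_G1=7/18 w_G3=7/18 w_R=7/18
row2: w_G1=11/18 w_G3=-7/18 w_R=0
total: w_G1=1 w_G3=0 w_R=7/18
asked value: -7/18

recognized (axles ride arm R): planetary set, 35/10/55 teeth
row 1 — lock + rotate with arm: ω_sun = ω_ring = ω_arm = x
row 2: sun turns y, ring = −(35/55)·y, arm 0
boundary: total ω_ring = x − (35/55)·y = 0 and total ω_sun = x + y = 1  ⇒  y = 11/18, x = 7/18
row 2 ring = −(35/55)·11/18 = -7/18
totals (row 1 + row 2): sun 7/18 + 11/18 = 1, ring 7/18 + (-7/18) = 0, arm 7/18 + 0 = 7/18
asked cell (row2, ring) = -7/18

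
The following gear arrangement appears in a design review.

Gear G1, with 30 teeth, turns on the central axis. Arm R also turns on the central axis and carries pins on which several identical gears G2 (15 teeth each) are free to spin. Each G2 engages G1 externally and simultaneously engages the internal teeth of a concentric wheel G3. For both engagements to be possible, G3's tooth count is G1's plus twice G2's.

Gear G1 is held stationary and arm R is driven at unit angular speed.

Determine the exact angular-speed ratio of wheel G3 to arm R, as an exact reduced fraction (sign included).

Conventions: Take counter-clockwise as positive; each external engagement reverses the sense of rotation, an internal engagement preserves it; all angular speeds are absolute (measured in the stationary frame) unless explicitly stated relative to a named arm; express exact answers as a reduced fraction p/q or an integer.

planetary set (30T centre, 15T on arm, 60T internal) — Willis relation
ring teeth: 30 + 2·15 = 60
30(ω_sun−ω_arm) = −60(ω_ring−ω_arm),  ω_sun = 0, ω_arm = 1
ω_ring = 1 − (30/60)(0−1) = 3/2
ω_out/ω_in = 3/2

3/2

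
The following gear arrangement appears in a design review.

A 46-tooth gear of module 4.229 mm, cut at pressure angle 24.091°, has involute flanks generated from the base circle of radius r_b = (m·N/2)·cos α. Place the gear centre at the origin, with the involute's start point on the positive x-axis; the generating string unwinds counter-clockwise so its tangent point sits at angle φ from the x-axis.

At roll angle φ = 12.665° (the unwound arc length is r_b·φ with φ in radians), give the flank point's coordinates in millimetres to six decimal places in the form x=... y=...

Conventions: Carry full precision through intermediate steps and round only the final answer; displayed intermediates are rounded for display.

x=90.937770 y=0.318120

recognized (one wheel, involute flank): single-mesh tooth geometry, m = 4.229, N = 46
pitch radius r_p = m·N/2 = 4.229·46/2 = 97.267000
base radius r_b = r_p·cos α = 97.267000·cos 24.091° = 88.794880
roll angle φ = 12.665° = 0.22104595 rad
x = r_b·(cos φ + φ·sin φ) = 90.937770
y = r_b·(sin φ − φ·cos φ) = 0.318120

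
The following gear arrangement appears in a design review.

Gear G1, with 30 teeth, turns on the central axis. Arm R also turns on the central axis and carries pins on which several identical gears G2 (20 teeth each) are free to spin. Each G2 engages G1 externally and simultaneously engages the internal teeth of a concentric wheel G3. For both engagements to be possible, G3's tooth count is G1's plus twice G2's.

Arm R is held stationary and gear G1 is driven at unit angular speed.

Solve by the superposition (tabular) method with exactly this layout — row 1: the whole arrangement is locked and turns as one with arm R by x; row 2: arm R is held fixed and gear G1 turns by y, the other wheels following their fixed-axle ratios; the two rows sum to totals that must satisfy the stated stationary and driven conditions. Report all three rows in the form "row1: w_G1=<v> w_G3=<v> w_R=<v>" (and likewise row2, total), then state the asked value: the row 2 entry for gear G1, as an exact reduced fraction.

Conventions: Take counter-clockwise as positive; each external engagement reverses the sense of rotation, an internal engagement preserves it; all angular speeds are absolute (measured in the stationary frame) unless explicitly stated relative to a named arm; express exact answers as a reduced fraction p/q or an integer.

row1: w_G1=0 w_G3=0 w_R=0
row2: w_G1=1 w_G3=-3/7 w_R=0
total: w_G1=1 w_G3=-3/7 w_R=0
asked value: 1

recognized (axles ride arm R): planetary set, 30/20/70 teeth
row 1 — lock + rotate with arm: ω_sun = ω_ring = ω_arm = x
row 2 (arm held, sun turns y): ω_ring = −(30/70)·y, ω_arm = 0
boundary: total ω_arm = x = 0 and total ω_sun = x + y = 1  ⇒  y = 1, x = 0
row 2 ring = −(30/70)·1 = -3/7
totals (row 1 + row 2): sun 0 + 1 = 1, ring 0 + (-3/7) = -3/7, arm 0 + 0 = 0
asked cell (row2, sun) = 1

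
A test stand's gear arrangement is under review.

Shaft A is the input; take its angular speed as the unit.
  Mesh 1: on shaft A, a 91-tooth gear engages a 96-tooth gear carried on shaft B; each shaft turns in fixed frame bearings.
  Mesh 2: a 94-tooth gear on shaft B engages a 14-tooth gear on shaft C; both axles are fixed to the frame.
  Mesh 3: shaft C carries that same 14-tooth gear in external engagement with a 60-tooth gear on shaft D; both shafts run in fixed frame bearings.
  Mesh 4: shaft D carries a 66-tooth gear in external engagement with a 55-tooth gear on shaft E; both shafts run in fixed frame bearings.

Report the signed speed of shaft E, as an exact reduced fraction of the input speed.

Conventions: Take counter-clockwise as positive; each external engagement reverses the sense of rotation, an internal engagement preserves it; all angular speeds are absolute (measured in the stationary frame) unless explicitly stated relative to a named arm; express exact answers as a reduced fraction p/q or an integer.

4277/2400

4-mesh fixed-axis compound train (all bearings frame-fixed)
mesh 1 [91T→96T]: |ω|/ω_in = 1×91/96 = 91/96, sense flips to −
mesh 2 [94T→14T]: |ω|/ω_in = (91/96)×94/14 = 611/96, sense flips to +
mesh 3 [14T→60T]: |ω|/ω_in = (611/96)×14/60 = 4277/2880, sense flips to −
mesh 4 [66T→55T]: |ω|/ω_in = (4277/2880)×66/55 = 4277/2400, sense flips to +
signed output speed (× input speed) = 4277/2400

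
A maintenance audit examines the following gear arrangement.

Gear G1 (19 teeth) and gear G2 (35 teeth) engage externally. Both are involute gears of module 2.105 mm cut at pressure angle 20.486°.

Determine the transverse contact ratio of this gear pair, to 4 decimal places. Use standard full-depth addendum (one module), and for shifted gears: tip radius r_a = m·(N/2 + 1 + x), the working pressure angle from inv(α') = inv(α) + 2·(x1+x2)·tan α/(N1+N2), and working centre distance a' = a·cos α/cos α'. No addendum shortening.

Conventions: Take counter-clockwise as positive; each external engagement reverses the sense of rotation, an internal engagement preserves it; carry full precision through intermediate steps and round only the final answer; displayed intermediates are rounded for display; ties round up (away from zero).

recognized (one external pair, fixed centres): single-mesh tooth geometry, m = 2.105, N1 = 19, N2 = 35
base radii: r_b1 = 18.732813, r_b2 = 34.507813
tip radii: r_a1 = 22.102500, r_a2 = 38.942500
no profile shift: α' = α, a' = a
action lengths: √(r_a1²−r_b1²) = 11.730398, √(r_a2²−r_b2²) = 18.047968
base pitch p_b = π·m·cos α = 6.194828
CR = (11.730398 + 18.047968 − 56.835000·sin 20.48600°)/6.194828 = 1.596063
contact ratio ≈ 1.5961

1.5961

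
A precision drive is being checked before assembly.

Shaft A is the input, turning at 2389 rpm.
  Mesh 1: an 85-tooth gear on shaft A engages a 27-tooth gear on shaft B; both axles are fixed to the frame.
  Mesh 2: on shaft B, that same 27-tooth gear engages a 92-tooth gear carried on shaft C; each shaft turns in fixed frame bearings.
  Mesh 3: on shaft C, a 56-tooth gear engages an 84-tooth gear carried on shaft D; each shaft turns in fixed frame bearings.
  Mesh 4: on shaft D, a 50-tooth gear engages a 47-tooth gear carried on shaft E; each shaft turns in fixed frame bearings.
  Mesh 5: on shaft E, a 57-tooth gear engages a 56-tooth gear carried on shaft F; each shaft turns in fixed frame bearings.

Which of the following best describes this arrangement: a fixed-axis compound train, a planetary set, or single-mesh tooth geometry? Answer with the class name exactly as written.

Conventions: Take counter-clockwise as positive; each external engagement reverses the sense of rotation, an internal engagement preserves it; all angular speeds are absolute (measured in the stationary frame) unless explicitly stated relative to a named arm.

fixed-axis compound train

5-mesh fixed-axis compound train (all bearings frame-fixed)
classification: fixed-axis compound train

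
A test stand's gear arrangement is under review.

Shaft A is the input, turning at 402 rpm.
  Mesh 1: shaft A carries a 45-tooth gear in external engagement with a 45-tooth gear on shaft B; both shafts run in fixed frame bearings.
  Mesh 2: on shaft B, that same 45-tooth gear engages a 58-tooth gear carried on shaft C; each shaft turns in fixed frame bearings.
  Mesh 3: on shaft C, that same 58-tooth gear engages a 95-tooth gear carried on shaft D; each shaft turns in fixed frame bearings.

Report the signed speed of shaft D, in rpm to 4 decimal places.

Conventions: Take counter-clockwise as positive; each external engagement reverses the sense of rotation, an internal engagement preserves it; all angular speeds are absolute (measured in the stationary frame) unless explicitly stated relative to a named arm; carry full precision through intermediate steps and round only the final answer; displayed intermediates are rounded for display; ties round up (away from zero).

-190.4211 rpm

3-mesh fixed-axis compound train (all bearings frame-fixed)
mesh 1 [45T→45T]: ω = 402.0000×45/45 = 402.0000 rpm, sense flips to −
mesh 2 [45T→58T]: ω = 402.0000×45/58 = 311.8966 rpm, sense flips to +
mesh 3 [58T→95T]: ω = 311.8966×58/95 = 190.4211 rpm, sense flips to −
signed output speed = -190.4211 rpm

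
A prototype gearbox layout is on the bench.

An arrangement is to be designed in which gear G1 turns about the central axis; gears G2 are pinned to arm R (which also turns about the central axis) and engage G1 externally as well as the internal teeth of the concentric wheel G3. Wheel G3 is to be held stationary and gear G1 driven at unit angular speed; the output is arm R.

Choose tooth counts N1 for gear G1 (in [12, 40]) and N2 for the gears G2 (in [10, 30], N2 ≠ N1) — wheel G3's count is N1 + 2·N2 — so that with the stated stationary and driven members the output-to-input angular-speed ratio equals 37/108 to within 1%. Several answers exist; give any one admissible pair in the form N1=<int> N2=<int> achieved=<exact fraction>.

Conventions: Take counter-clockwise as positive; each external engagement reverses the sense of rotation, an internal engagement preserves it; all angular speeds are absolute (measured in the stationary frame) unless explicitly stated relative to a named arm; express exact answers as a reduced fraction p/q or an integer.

N1=37 N2=17 achieved=37/108

topology: planetary set — design target 37/108, arm = carrier (Willis)
Willis with ω_ring = 0: ω_arm/ω_sun = N1/(N1+N3); set equal to 37/108  ⇒  N3/N1 = 1/(37/108) − 1 = 71/37
N3 = N1 + 2·N2  ⇒  N2/N1 = (N3/N1 − 1)/2 = (71/37 − 1)/2 = 17/37
smallest multiple with N1 ≥ 12 and N2 ≥ 10: k = 1  ⇒  N1 = 1·37 = 37, N2 = 1·17 = 17 (N1 ≤ 40, N2 ≤ 30, N2 ≠ N1 ✓), N3 = 37 + 2·17 = 71
check: N1/(N1+N3) with N1 = 37, N3 = 71 gives 37/108; |achieved − target| = 0 ≤ 37/10800 ✓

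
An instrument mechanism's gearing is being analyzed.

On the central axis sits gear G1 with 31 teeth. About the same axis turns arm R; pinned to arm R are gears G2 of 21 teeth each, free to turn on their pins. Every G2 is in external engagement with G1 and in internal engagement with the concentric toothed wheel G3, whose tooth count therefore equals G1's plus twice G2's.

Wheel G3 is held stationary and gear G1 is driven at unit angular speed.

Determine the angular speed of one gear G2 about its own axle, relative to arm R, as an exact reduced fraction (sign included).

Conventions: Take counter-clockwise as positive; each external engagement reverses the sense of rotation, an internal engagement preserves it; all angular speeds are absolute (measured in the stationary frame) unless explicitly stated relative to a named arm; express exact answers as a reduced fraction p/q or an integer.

-2263/2184

planetary set (31T centre, 21T on arm, 73T internal) — Willis relation
ring teeth: 31 + 2·21 = 73
31(ω_sun−ω_arm) = −73(ω_ring−ω_arm),  ω_ring = 0, ω_sun = 1
31(1−ω_arm) = −73(0−ω_arm)  ⇒  104·ω_arm = 31  ⇒  ω_arm = 31/104
sun–planet mesh: 31·(1−31/104) = −21·(ω_p−ω_arm)  ⇒  ω_p−ω_arm = -2263/2184
exact speed ratio = -2263/2184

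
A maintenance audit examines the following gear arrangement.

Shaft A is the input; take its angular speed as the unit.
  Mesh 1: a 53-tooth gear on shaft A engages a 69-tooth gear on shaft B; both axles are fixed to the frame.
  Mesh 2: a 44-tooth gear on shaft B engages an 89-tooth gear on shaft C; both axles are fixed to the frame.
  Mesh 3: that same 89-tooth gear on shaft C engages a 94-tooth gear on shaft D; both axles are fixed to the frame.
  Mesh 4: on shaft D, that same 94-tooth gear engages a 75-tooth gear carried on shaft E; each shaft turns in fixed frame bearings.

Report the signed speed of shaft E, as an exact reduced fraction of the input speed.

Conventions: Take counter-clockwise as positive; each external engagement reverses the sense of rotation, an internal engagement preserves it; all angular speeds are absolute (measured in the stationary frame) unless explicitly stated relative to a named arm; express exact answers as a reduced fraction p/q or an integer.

4-mesh fixed-axis compound train (all bearings frame-fixed)
mesh 1 [53T→69T]: |ω|/ω_in = 1×53/69 = 53/69, sense flips to −
mesh 2 [44T→89T]: |ω|/ω_in = (53/69)×44/89 = 2332/6141, sense flips to +
mesh 3 [89T→94T]: |ω|/ω_in = (2332/6141)×89/94 = 1166/3243, sense flips to −
mesh 4 [94T→75T]: |ω|/ω_in = (1166/3243)×94/75 = 2332/5175, sense flips to +
signed output speed (× input speed) = 2332/5175

2332/5175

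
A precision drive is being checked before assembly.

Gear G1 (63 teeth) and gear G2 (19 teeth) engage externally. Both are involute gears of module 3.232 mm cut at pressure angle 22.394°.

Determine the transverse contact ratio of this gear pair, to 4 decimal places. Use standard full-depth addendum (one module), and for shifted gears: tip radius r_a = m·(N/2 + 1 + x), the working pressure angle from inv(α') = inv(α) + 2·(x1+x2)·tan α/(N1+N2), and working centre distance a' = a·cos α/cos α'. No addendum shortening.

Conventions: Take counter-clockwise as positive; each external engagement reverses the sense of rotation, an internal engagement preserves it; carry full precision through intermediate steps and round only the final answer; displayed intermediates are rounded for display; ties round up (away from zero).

1.5685

class = single-mesh tooth geometry [involute pair 63T × 19T, m = 3.232]
base radii: r_b1 = 94.130245, r_b2 = 28.388487
tip radii: r_a1 = 105.040000, r_a2 = 33.936000
no profile shift: α' = α, a' = a
action lengths: √(r_a1²−r_b1²) = 46.614361, √(r_a2²−r_b2²) = 18.594245
base pitch p_b = π·m·cos α = 9.387901
CR = (46.614361 + 18.594245 − 132.512000·sin 22.39400°)/9.387901 = 1.568512
contact ratio ≈ 1.5685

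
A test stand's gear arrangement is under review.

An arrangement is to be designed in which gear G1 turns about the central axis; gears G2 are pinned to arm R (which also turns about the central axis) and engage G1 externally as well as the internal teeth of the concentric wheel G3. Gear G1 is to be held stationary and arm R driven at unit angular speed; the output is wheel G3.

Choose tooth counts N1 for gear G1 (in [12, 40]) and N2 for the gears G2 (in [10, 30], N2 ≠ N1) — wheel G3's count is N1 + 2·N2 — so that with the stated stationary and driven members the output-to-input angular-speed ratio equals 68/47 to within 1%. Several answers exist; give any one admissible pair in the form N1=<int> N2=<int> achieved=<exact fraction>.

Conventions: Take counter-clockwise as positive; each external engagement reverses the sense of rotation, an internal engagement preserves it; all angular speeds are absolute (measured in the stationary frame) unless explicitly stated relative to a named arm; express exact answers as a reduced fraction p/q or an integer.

N1=21 N2=13 achieved=68/47

design class (target 68/47): planetary set
Willis with ω_sun = 0: ω_ring/ω_arm = (N1+N3)/N3; set equal to 68/47  ⇒  N3/N1 = 1/(68/47 − 1) = 47/21
N3 = N1 + 2·N2  ⇒  N2/N1 = (N3/N1 − 1)/2 = (47/21 − 1)/2 = 13/21
smallest multiple with N1 ≥ 12 and N2 ≥ 10: k = 1  ⇒  N1 = 1·21 = 21, N2 = 1·13 = 13 (N1 ≤ 40, N2 ≤ 30, N2 ≠ N1 ✓), N3 = 21 + 2·13 = 47
check: (N1+N3)/N3 with N1 = 21, N3 = 47 gives 68/47; |achieved − target| = 0 ≤ 17/1175 ✓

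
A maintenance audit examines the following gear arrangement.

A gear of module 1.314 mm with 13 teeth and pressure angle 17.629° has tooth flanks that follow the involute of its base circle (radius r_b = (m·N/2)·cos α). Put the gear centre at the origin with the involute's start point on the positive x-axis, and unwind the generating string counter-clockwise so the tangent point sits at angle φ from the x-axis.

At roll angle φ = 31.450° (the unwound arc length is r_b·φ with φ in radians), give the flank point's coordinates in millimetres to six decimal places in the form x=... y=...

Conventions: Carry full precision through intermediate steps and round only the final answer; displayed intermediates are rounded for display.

class = single-mesh tooth geometry [base-circle involute, m = 1.314, 13T]
pitch radius r_p = m·N/2 = 1.314·13/2 = 8.541000
base radius r_b = r_p·cos α = 8.541000·cos 17.629° = 8.139893
roll angle φ = 31.450° = 0.54890605 rad
x = r_b·(cos φ + φ·sin φ) = 9.275326
y = r_b·(sin φ − φ·cos φ) = 0.435361

x=9.275326 y=0.435361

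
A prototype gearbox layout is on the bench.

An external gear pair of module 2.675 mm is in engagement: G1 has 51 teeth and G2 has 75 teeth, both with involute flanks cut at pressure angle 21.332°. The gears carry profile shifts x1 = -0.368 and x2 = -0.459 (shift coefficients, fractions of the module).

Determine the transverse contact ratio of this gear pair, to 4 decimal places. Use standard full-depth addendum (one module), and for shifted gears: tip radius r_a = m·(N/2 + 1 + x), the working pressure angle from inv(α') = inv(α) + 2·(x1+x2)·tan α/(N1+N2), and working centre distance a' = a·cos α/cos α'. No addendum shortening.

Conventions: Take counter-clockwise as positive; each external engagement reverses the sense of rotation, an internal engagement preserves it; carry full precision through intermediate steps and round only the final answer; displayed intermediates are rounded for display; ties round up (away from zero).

1.8960

single-mesh involute tooth geometry (51T engaging 75T at module 2.675)
base radii: r_b1 = 63.539139, r_b2 = 93.439911
tip radii: r_a1 = 69.903100, r_a2 = 101.759675
inv(α') = inv(21.332°) + 2·(-0.368-0.459)·tan α/(51+75) = 0.01308717  ⇒  α' = 19.17802°
a' = a·cos α / cos α' = 168.5250·cos 21.332°/cos 19.17802° = 166.202905
action lengths: √(r_a1²−r_b1²) = 29.141400, √(r_a2²−r_b2²) = 40.299064
base pitch p_b = π·m·cos α = 7.828004
CR = (29.141400 + 40.299064 − 166.202905·sin 19.17802°)/7.828004 = 1.896024
contact ratio ≈ 1.8960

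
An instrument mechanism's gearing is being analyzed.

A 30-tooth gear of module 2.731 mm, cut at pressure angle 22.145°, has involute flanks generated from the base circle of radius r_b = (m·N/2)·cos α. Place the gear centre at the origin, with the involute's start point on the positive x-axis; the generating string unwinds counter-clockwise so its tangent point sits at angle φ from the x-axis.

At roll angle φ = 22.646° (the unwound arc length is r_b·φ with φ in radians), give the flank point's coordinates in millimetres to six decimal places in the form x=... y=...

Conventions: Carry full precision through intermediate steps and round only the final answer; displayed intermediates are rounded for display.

class = single-mesh tooth geometry [base-circle involute, m = 2.731, 30T]
pitch radius r_p = m·N/2 = 2.731·30/2 = 40.965000
base radius r_b = r_p·cos α = 40.965000·cos 22.145° = 37.943129
roll angle φ = 22.646° = 0.39524726 rad
x = r_b·(cos φ + φ·sin φ) = 40.792126
y = r_b·(sin φ − φ·cos φ) = 0.768809

x=40.792126 y=0.768809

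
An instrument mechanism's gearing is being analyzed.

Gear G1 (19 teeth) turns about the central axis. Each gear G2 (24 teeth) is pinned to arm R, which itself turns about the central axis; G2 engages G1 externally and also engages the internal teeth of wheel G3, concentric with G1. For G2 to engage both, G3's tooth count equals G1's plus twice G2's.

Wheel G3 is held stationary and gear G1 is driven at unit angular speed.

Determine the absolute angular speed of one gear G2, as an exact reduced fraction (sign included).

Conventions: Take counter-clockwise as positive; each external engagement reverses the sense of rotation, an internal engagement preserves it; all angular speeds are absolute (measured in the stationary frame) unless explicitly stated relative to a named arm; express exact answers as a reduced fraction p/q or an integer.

-19/48

topology: planetary set — G1 19T / G2 24T / G3 67T, arm = carrier (Willis)
ring teeth: 19 + 2·24 = 67
19(ω_sun−ω_arm) = −67(ω_ring−ω_arm),  ω_ring = 0, ω_sun = 1
19(1−ω_arm) = −67(0−ω_arm)  ⇒  86·ω_arm = 19  ⇒  ω_arm = 19/86
sun–planet mesh: 19·(1−19/86) = −24·(ω_p−ω_arm)  ⇒  ω_p−ω_arm = -1273/2064
ω_p = 19/86 − 1273/2064 = -19/48
exact speed ratio = -19/48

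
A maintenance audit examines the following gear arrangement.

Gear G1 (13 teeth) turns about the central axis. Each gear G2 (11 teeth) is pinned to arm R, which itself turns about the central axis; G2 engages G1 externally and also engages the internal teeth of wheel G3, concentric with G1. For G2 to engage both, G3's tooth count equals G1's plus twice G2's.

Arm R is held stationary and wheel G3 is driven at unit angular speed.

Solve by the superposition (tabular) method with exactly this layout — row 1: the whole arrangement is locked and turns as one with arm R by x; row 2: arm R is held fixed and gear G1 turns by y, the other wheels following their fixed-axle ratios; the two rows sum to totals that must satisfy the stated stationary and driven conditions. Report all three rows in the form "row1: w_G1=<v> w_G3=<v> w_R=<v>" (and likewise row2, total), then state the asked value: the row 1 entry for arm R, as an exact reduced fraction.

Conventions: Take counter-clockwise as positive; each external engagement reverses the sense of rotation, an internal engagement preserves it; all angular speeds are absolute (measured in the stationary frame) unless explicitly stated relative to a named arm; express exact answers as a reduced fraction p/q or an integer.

recognized (axles ride arm R): planetary set, 13/11/35 teeth
superposition row 1 [locked train]: every member turns x
row 2 (arm held, sun turns y): ω_ring = −(13/35)·y, ω_arm = 0
boundary: total ω_arm = x = 0 and total ω_ring = x − (13/35)·y = 1  ⇒  y = -35/13, x = 0
row 2 ring = −(13/35)·(-35/13) = 1
totals (row 1 + row 2): sun 0 + (-35/13) = -35/13, ring 0 + 1 = 1, arm 0 + 0 = 0
asked cell (row1, arm) = 0

row1: w_G1=0 w_G3=0 w_R=0
row2: w_G1=-35/13 w_G3=1 w_R=0
total: w_G1=-35/13 w_G3=1 w_R=0
asked value: 0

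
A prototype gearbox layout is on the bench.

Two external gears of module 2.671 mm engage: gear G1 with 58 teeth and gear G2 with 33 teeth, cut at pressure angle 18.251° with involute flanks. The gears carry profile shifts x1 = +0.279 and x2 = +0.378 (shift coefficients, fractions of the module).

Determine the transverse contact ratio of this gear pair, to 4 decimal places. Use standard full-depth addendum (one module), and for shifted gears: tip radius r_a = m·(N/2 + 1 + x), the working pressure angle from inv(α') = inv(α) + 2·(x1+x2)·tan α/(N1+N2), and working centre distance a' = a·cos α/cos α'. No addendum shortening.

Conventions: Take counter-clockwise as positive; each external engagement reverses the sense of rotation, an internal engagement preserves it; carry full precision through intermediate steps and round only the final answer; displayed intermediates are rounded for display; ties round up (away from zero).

topology: single-mesh involute geometry — m = 2.671, 58T/33T pair
base radii: r_b1 = 73.562321, r_b2 = 41.854424
tip radii: r_a1 = 80.875209, r_a2 = 47.752138
inv(α') = inv(18.251°) + 2·(+0.279+0.378)·tan α/(58+33) = 0.01599159  ⇒  α' = 20.45868°
a' = a·cos α / cos α' = 121.5305·cos 18.251°/cos 20.45868° = 123.186814
action lengths: √(r_a1²−r_b1²) = 33.606314, √(r_a2²−r_b2²) = 22.988559
base pitch p_b = π·m·cos α = 7.969064
CR = (33.606314 + 22.988559 − 123.186814·sin 20.45868°)/7.969064 = 1.698715
contact ratio ≈ 1.6987

1.6987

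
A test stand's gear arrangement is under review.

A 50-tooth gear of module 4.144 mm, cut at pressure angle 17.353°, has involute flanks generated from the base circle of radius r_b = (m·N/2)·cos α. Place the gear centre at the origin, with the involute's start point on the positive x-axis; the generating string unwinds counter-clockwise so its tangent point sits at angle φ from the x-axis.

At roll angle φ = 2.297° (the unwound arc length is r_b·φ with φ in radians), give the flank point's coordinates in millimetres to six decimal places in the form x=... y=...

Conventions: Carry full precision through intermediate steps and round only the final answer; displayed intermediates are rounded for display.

single-mesh involute tooth geometry (50T wheel at module 4.144)
pitch radius r_p = m·N/2 = 4.144·50/2 = 103.600000
base radius r_b = r_p·cos α = 103.600000·cos 17.353° = 98.884678
roll angle φ = 2.297° = 0.04009021 rad
x = r_b·(cos φ + φ·sin φ) = 98.964111
y = r_b·(sin φ − φ·cos φ) = 0.002124

x=98.964111 y=0.002124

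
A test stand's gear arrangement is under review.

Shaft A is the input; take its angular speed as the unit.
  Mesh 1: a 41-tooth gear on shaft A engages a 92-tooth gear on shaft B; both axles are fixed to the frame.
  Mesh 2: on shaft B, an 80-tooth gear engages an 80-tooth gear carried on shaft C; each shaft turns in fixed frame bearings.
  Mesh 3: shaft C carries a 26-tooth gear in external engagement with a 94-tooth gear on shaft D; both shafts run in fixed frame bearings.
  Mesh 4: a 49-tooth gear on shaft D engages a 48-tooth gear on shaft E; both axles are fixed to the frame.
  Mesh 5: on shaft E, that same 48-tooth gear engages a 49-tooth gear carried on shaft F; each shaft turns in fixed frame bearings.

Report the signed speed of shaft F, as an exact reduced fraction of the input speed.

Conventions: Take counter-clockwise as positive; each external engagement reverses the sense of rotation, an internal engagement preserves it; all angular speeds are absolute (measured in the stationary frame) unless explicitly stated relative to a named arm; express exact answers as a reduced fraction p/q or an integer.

-533/4324

5-mesh fixed-axis compound train (all bearings frame-fixed)
mesh 1 [41T→92T]: |ω|/ω_in = 1×41/92 = 41/92, sense flips to −
mesh 2 [80T→80T]: |ω|/ω_in = (41/92)×80/80 = 41/92, sense flips to +
mesh 3 [26T→94T]: |ω|/ω_in = (41/92)×26/94 = 533/4324, sense flips to −
mesh 4 [49T→48T]: |ω|/ω_in = (533/4324)×49/48 = 26117/207552, sense flips to +
mesh 5 [48T→49T]: |ω|/ω_in = (26117/207552)×48/49 = 533/4324, sense flips to −
signed output speed (× input speed) = -533/4324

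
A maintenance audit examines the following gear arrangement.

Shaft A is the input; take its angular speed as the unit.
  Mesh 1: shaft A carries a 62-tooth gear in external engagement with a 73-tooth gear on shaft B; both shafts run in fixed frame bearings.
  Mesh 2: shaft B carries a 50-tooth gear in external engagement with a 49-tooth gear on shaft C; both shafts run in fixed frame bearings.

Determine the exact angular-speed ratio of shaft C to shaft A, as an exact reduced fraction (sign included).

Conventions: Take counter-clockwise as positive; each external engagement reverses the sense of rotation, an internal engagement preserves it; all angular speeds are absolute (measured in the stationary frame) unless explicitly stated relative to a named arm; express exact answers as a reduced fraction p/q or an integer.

3100/3577

class = fixed-axis compound train [2 meshes; 2 ratios multiply, 2 sense flips]
mesh 1 [62T→73T]: running ratio 62/73, sense −
mesh 2 [50T→49T]: running ratio 3100/3577, sense +
ω_out/ω_in = 3100/3577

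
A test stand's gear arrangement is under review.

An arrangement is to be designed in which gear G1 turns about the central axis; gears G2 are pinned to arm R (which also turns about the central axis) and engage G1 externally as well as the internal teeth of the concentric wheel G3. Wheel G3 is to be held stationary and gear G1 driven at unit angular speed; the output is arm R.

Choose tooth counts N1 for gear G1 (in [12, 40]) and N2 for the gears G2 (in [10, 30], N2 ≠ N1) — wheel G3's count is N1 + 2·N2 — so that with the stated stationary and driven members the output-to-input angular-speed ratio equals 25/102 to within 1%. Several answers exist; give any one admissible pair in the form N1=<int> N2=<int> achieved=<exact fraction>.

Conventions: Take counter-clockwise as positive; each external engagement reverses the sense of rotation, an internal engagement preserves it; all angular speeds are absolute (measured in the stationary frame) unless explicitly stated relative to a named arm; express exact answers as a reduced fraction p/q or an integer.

N1=25 N2=26 achieved=25/102

class = planetary set [ratio 25/102 wanted; Willis about the carrier]
Willis with ω_ring = 0: ω_arm/ω_sun = N1/(N1+N3); set equal to 25/102  ⇒  N3/N1 = 1/(25/102) − 1 = 77/25
N3 = N1 + 2·N2  ⇒  N2/N1 = (N3/N1 − 1)/2 = (77/25 − 1)/2 = 26/25
smallest multiple with N1 ≥ 12 and N2 ≥ 10: k = 1  ⇒  N1 = 1·25 = 25, N2 = 1·26 = 26 (N1 ≤ 40, N2 ≤ 30, N2 ≠ N1 ✓), N3 = 25 + 2·26 = 77
check: N1/(N1+N3) with N1 = 25, N3 = 77 gives 25/102; |achieved − target| = 0 ≤ 1/408 ✓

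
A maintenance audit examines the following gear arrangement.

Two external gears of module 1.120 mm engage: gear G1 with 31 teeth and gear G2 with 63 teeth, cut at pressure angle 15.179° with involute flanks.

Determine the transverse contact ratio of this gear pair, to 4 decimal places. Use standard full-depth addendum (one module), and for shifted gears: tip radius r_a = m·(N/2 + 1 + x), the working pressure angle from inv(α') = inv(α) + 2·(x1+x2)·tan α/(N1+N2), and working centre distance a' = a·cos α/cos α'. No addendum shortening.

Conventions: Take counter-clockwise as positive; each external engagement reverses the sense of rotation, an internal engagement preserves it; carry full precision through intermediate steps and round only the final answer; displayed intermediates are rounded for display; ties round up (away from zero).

class = single-mesh tooth geometry [involute pair 31T × 63T, m = 1.120]
base radii: r_b1 = 16.754353, r_b2 = 34.049170
tip radii: r_a1 = 18.480000, r_a2 = 36.400000
no profile shift: α' = α, a' = a
action lengths: √(r_a1²−r_b1²) = 7.797566, √(r_a2²−r_b2²) = 12.869111
base pitch p_b = π·m·cos α = 3.395829
CR = (7.797566 + 12.869111 − 52.640000·sin 15.17900°)/3.395829 = 2.027092
contact ratio ≈ 2.0271

2.0271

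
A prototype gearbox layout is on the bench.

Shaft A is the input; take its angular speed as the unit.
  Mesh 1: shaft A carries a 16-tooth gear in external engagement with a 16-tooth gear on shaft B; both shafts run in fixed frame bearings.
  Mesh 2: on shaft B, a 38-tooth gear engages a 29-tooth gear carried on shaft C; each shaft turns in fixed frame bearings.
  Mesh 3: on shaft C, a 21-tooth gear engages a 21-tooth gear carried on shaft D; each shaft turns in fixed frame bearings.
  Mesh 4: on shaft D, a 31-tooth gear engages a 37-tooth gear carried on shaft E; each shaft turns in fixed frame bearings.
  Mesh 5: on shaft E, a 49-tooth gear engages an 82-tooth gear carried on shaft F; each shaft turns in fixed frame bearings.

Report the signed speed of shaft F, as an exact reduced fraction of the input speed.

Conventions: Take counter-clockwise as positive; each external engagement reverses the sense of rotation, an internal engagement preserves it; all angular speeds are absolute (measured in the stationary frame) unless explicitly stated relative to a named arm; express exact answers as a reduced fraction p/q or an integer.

-28861/43993

5-mesh fixed-axis compound train (all bearings frame-fixed)
mesh 1 [16T→16T]: |ω|/ω_in = 1×16/16 = 1, sense flips to −
mesh 2 [38T→29T]: |ω|/ω_in = 1×38/29 = 38/29, sense flips to +
mesh 3 [21T→21T]: |ω|/ω_in = (38/29)×21/21 = 38/29, sense flips to −
mesh 4 [31T→37T]: |ω|/ω_in = (38/29)×31/37 = 1178/1073, sense flips to +
mesh 5 [49T→82T]: |ω|/ω_in = (1178/1073)×49/82 = 28861/43993, sense flips to −
signed output speed (× input speed) = -28861/43993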